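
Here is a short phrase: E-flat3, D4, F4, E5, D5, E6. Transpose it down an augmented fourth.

Bbb2 Ab3 Cb4 Bb4 Ab4 Bb5

Eb3: a fourth down reaches B, and 6 semitones makes it Bbb2.
An augmented fourth down from D4 gives Ab3.
F4: a fourth down reaches C, and 6 semitones makes it Cb4.
E5 down an augmented fourth is Bb4.
D5 down an augmented fourth is Ab4.
An augmented fourth down from E6 gives Bb5.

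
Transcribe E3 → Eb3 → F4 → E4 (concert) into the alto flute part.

A3 Ab3 Bb4 A4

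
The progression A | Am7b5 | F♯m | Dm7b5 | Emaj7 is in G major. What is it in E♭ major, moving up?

G major up to E♭ major is a minor sixth; each chord root moves by that interval while the quality stays the same.
A: root A up a minor sixth → F, giving F.
Am7b5: root A up a minor sixth → F, giving Fm7b5.
F♯m: root F♯ up a minor sixth → D, giving Dm.
Dm7b5: root D up a minor sixth → Bb, giving Bbm7b5.
Emaj7: root E up a minor sixth → C, giving Cmaj7.

F Fm7b5 Dm Bbm7b5 Cmaj7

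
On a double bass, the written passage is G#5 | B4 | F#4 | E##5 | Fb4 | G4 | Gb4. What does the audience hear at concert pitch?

Written C4 on the double bass sounds as C3, a perfect octave lower; apply that shift to every note.
G#5 to G#4
B4 to B3
F#4 to F#3
E##5 to E##4
Fb4 to Fb3
G4 to G3
Gb4 to Gb3

G#4 B3 F#3 E##4 Fb3 G3 Gb3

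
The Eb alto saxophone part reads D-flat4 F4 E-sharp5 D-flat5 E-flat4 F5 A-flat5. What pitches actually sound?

Fb3 Ab3 G#4 Fb4 Gb3 Ab4 Cb5

The Eb alto saxophone sounds a major sixth below written, so transpose each written note down a major sixth.
Db4 gives Fb3
F4 gives Ab3
E#5 gives G#4
Db5 gives Fb4
Eb4 gives Gb3
F5 gives Ab4
Ab5 gives Cb5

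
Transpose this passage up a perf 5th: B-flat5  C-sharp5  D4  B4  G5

F6 G#5 A4 F#5 D6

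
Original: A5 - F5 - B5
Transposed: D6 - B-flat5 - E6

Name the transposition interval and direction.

Take the first pair: A5 → D6. A to D spans 4 letter names, so the interval is some kind of fourth.
A5 to D6 is 5 semitones, which makes it a perfect fourth; the second version is higher, so the direction is up.
Checking another pair — B5 → E6 — gives the same interval.

up a perfect fourth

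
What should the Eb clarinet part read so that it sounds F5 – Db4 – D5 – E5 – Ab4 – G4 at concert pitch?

The Eb clarinet sounds a minor third above written, so the written part must be a minor third below concert — transpose each note down.
F5 becomes D5
Db4 becomes Bb3
D5 becomes B4
E5 becomes C#5
Ab4 becomes F4
G4 becomes E4

D5 Bb3 B4 C#5 F4 E4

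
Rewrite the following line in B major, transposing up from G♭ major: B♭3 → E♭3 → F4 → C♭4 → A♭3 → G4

G♭ major to B major up is an augmented third, so every note moves up by that interval.
Bb3 -> D#4
Eb3 -> G#3
F4 -> A#4
Cb4 -> E4
Ab3 -> C#4
G4 -> B#4

D#4 G#3 A#4 E4 C#4 B#4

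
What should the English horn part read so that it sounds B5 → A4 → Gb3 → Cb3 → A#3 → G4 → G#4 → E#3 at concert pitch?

The English horn sounds a perfect fifth below written, so the written part must be a perfect fifth above concert — transpose each note up.
B5 to F#6
A4 to E5
Gb3 to Db4
Cb3 to Gb3
A#3 to E#4
G4 to D5
G#4 to D#5
E#3 to B#3

F#6 E5 Db4 Gb3 E#4 D5 D#5 B#3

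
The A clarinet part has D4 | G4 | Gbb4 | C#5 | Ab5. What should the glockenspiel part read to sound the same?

First find concert pitch: the A clarinet sounds a minor third below written, so D4 G4 Gbb4 C#5 Ab5 sounds B3 E4 Ebb4 A#4 F5.
Then write for glockenspiel: it sounds a perfect fifteenth above written, so the part must be a perfect fifteenth below concert.
B3 → B1
E4 → E2
Ebb4 → Ebb2
A#4 → A#2
F5 → F3

B1 E2 Ebb2 A#2 F3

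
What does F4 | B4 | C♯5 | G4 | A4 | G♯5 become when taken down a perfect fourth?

C4 F#4 G#4 D4 E4 D#5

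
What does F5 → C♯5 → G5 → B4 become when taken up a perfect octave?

A perfect octave up from F5 gives F6.
A perfect octave up from C#5 gives C#6.
G5: an octave up reaches G, and 12 semitones makes it G6.
B4 up a perfect octave is B5.

F6 C#6 G6 B5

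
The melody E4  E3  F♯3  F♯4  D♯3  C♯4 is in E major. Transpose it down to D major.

D4 D3 E3 E4 C#3 B3

E major to D major down is a major second, so every note moves down by that interval.
E4 to D4
E3 to D3
F#3 to E3
F#4 to E4
D#3 to C#3
C#4 to B3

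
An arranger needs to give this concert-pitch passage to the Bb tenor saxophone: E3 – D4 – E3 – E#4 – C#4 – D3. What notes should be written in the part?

The Bb tenor saxophone sounds a major ninth below written, so the written part must be a major ninth above concert — transpose each note up.
E3 -> F#4
D4 -> E5
E3 -> F#4
E#4 -> F##5
C#4 -> D#5
D3 -> E4

F#4 E5 F#4 F##5 D#5 E4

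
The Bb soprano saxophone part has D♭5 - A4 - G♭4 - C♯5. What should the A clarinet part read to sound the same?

Ebb5 Bb4 Abb4 D5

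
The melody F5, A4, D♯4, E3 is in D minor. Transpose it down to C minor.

From D down to C is a major second; apply that to each pitch.
F5 → Eb5
A4 → G4
D#4 → C#4
E3 → D3

Eb5 G4 C#4 D3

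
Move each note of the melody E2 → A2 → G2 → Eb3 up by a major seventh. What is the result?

D#3 G#3 F#3 D4

A major seventh up from E2 gives D#3.
A2 up a major seventh is G#3.
A major seventh up from G2 gives F#3.
Eb3 up a major seventh is D4.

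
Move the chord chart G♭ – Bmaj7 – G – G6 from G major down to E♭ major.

G major down to E♭ major is a major third; each chord root moves by that interval while the quality stays the same.
G♭: root G♭ down a major third → Ebb, giving Ebb.
Bmaj7: root B down a major third → G, giving Gmaj7.
G: root G down a major third → Eb, giving Eb.
G6: root G down a major third → Eb, giving Eb6.

Ebb Gmaj7 Eb Eb6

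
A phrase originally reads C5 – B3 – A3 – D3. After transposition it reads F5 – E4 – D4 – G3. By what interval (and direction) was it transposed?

Take the first pair: C5 → F5. C to F spans 4 letter names, so the interval is some kind of fourth.
C5 to F5 is 5 semitones, which makes it a perfect fourth; the second version is higher, so the direction is up.
Checking another pair — D3 → G3 — gives the same interval.

up a perfect fourth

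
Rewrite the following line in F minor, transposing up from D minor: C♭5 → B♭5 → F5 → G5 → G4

Ebb5 Db6 Ab5 Bb5 Bb4

From D up to F is a minor third; apply that to each pitch.
Cb5 to Ebb5
Bb5 to Db6
F5 to Ab5
G5 to Bb5
G4 to Bb4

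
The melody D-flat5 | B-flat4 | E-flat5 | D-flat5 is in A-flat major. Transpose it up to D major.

A-flat major to D major up is an augmented fourth, so every note moves up by that interval.
Db5 -> G5
Bb4 -> E5
Eb5 -> A5
Db5 -> G5

G5 E5 A5 G5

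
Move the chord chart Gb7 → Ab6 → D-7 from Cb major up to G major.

D7 E6 A#-7

Cb major up to G major is an augmented fifth; each chord root moves by that interval while the quality stays the same.
Gb7: root Gb up an augmented fifth → D, giving D7.
Ab6: root Ab up an augmented fifth → E, giving E6.
D-7: root D up an augmented fifth → A#, giving A#-7.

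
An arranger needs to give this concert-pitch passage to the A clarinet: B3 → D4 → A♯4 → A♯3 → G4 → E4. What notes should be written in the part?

D4 F4 C#5 C#4 Bb4 G4

Written C4 sounds as A3 on the A clarinet, so concert pitches are written a minor third up.
B3 becomes D4
D4 becomes F4
A#4 becomes C#5
A#3 becomes C#4
G4 becomes Bb4
E4 becomes G4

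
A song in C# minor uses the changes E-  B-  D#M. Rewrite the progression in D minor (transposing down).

C# minor down to D minor is a major seventh; each chord root moves by that interval while the quality stays the same.
E-: root E down a major seventh → F, giving F-.
B-: root B down a major seventh → C, giving C-.
D#M: root D# down a major seventh → E, giving EM.

F- C- EM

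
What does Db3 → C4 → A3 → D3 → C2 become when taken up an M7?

Db3 to C4
C4 to B4
A3 to G#4
D3 to C#4
C2 to B2

C4 B4 G#4 C#4 B2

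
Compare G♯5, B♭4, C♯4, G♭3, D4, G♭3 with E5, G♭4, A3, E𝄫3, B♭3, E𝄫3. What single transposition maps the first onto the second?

From G#5 to E5 is 3 letter names — a third of some quality.
E5 to G#5 is 4 semitones, which makes it a major third; the second version is lower, so the direction is down.
Checking another pair — Gb3 → Ebb3 — gives the same interval.

down a major third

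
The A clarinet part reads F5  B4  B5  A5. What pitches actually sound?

D5 G#4 G#5 F#5

Written C4 on the A clarinet sounds as A3, a minor third lower; apply that shift to every note.
F5 gives D5
B4 gives G#4
B5 gives G#5
A5 gives F#5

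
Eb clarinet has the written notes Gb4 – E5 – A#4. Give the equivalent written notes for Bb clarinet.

First find concert pitch: the Eb clarinet sounds a minor third above written, so Gb4 E5 A#4 sounds Bbb4 G5 C#5.
Then write for Bb clarinet: it sounds a major second below written, so the part must be a major second above concert.
Bbb4 → Cb5
G5 → A5
C#5 → D#5

Cb5 A5 D#5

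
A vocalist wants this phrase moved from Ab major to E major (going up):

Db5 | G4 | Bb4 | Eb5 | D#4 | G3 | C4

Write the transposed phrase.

A5 D#5 F#5 B5 A##4 D#4 G#4

Ab major to E major up is an augmented fifth, so every note moves up by that interval.
Db5 -> A5
G4 -> D#5
Bb4 -> F#5
Eb5 -> B5
D#4 -> A##4
G3 -> D#4
C4 -> G#4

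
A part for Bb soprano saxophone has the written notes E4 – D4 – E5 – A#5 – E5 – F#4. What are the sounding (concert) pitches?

Written C4 on the Bb soprano saxophone sounds as Bb3, a major second lower; apply that shift to every note.
E4 becomes D4
D4 becomes C4
E5 becomes D5
A#5 becomes G#5
E5 becomes D5
F#4 becomes E4

D4 C4 D5 G#5 D5 E4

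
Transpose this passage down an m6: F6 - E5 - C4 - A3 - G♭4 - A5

A5 G#4 E3 C#3 Bb3 C#5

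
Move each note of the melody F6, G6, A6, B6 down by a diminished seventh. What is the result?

G#5 A#5 B#5 C##6

F6 to G#5
G6 to A#5
A6 to B#5
B6 to C##6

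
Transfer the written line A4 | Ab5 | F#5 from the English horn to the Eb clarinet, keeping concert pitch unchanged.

B3 Bb4 G#4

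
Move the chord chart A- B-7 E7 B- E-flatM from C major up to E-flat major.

C- D-7 G7 D- GbM

C major up to E-flat major is a minor third; each chord root moves by that interval while the quality stays the same.
A-: root A up a minor third → C, giving C-.
B-7: root B up a minor third → D, giving D-7.
E7: root E up a minor third → G, giving G7.
B-: root B up a minor third → D, giving D-.
E-flatM: root E-flat up a minor third → Gb, giving GbM.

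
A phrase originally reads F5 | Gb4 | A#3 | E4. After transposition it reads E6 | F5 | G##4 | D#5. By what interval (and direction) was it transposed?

up a major seventh

Take the first pair: F5 → E6. F to E spans 7 letter names, so the interval is some kind of seventh.
F5 to E6 is 11 semitones, which makes it a major seventh; the second version is higher, so the direction is up.
Checking another pair — E4 → D#5 — gives the same interval.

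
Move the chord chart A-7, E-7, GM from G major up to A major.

G major up to A major is a major second; each chord root moves by that interval while the quality stays the same.
A-7: root A up a major second → B, giving B-7.
E-7: root E up a major second → F#, giving F#-7.
GM: root G up a major second → A, giving AM.

B-7 F#-7 AM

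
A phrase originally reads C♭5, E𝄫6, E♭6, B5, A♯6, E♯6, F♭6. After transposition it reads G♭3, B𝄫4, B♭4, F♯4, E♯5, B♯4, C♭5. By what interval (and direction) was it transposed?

down a perfect eleventh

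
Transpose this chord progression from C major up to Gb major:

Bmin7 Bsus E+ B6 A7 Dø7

Fmin7 Fsus Bb+ F6 Eb7 Abø7

C major up to Gb major is a diminished fifth; each chord root moves by that interval while the quality stays the same.
Bmin7: root B up a diminished fifth → F, giving Fmin7.
Bsus: root B up a diminished fifth → F, giving Fsus.
E+: root E up a diminished fifth → Bb, giving Bb+.
B6: root B up a diminished fifth → F, giving F6.
A7: root A up a diminished fifth → Eb, giving Eb7.
Dø7: root D up a diminished fifth → Ab, giving Abø7.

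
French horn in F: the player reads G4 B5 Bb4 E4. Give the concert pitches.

C4 E5 Eb4 A3

Written C4 on the French horn in F sounds as F3, a perfect fifth lower; apply that shift to every note.
G4 → C4
B5 → E5
Bb4 → Eb4
E4 → A3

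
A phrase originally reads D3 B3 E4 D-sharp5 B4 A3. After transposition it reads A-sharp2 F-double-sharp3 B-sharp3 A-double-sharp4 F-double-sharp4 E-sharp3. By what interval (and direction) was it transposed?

From D3 to A#2 is 4 letter names — a fourth of some quality.
A#2 to D3 is 4 semitones, which makes it a diminished fourth; the second version is lower, so the direction is down.
Checking another pair — A3 → E#3 — gives the same interval.

down a diminished fourth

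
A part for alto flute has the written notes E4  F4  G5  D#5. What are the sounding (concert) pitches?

B3 C4 D5 A#4

The alto flute sounds a perfect fourth below written, so transpose each written note down a perfect fourth.
E4 becomes B3
F4 becomes C4
G5 becomes D5
D#5 becomes A#4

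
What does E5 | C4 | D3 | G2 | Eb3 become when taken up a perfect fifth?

E5 gives B5
C4 gives G4
D3 gives A3
G2 gives D3
Eb3 gives Bb3

B5 G4 A3 D3 Bb3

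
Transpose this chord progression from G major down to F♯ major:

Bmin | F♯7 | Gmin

A#min E#7 F#min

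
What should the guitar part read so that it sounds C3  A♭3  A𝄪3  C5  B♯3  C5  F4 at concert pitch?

Written C4 sounds as C3 on the guitar, so concert pitches are written a perfect octave up.
C3 gives C4
Ab3 gives Ab4
A##3 gives A##4
C5 gives C6
B#3 gives B#4
C5 gives C6
F4 gives F5

C4 Ab4 A##4 C6 B#4 C6 F5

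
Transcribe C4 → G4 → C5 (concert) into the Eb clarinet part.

Written C4 sounds as Eb4 on the Eb clarinet, so concert pitches are written a minor third down.
C4 becomes A3
G4 becomes E4
C5 becomes A4

A3 E4 A4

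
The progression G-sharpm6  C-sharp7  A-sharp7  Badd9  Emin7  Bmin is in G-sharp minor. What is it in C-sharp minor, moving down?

G-sharp minor down to C-sharp minor is a perfect fifth; each chord root moves by that interval while the quality stays the same.
G-sharpm6: root G-sharp down a perfect fifth → C#, giving C#m6.
C-sharp7: root C-sharp down a perfect fifth → F#, giving F#7.
A-sharp7: root A-sharp down a perfect fifth → D#, giving D#7.
Badd9: root B down a perfect fifth → E, giving Eadd9.
Emin7: root E down a perfect fifth → A, giving Amin7.
Bmin: root B down a perfect fifth → E, giving Emin.

C#m6 F#7 D#7 Eadd9 Amin7 Emin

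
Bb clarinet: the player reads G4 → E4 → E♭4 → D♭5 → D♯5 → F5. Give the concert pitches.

F4 D4 Db4 Cb5 C#5 Eb5

The Bb clarinet sounds a major second below written, so transpose each written note down a major second.
G4 to F4
E4 to D4
Eb4 to Db4
Db5 to Cb5
D#5 to C#5
F5 to Eb5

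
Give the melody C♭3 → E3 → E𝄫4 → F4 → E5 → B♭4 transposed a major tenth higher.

Cb3 to Eb4
E3 to G#4
Ebb4 to Gb5
F4 to A5
E5 to G#6
Bb4 to D6

Eb4 G#4 Gb5 A5 G#6 D6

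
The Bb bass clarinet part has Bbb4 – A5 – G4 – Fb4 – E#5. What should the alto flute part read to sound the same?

Dbb4 C5 Bb3 Abb3 G#4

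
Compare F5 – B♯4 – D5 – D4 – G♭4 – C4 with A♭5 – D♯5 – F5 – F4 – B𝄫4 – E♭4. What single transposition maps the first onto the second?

From F5 to Ab5 is 3 letter names — a third of some quality.
F5 to Ab5 is 3 semitones, which makes it a minor third; the second version is higher, so the direction is up.
Checking another pair — C4 → Eb4 — gives the same interval.

up a minor third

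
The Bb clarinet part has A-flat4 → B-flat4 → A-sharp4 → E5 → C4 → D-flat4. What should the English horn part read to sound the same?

Db5 Eb5 D#5 A5 F4 Gb4

First find concert pitch: the Bb clarinet sounds a major second below written, so A-flat4 B-flat4 A-sharp4 E5 C4 D-flat4 sounds Gb4 Ab4 G#4 D5 Bb3 Cb4.
Then write for English horn: it sounds a perfect fifth below written, so the part must be a perfect fifth above concert.
Gb4 → Db5
Ab4 → Eb5
G#4 → D#5
D5 → A5
Bb3 → F4
Cb4 → Gb4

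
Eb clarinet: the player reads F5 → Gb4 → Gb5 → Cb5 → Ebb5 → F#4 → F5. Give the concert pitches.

Written C4 on the Eb clarinet sounds as Eb4, a minor third higher; apply that shift to every note.
F5 becomes Ab5
Gb4 becomes Bbb4
Gb5 becomes Bbb5
Cb5 becomes Ebb5
Ebb5 becomes Gbb5
F#4 becomes A4
F5 becomes Ab5

Ab5 Bbb4 Bbb5 Ebb5 Gbb5 A4 Ab5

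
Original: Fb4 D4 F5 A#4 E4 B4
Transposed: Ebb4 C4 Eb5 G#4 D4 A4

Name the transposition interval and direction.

Take the first pair: Fb4 → Ebb4. F to E spans 2 letter names, so the interval is some kind of second.
Ebb4 to Fb4 is 2 semitones, which makes it a major second; the second version is lower, so the direction is down.
Checking another pair — B4 → A4 — gives the same interval.

down a major second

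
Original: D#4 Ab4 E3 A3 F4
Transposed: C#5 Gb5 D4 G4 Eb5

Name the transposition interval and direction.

From D#4 to C#5 is 7 letter names — a seventh of some quality.
D#4 to C#5 is 10 semitones, which makes it a minor seventh; the second version is higher, so the direction is up.
Checking another pair — F4 → Eb5 — gives the same interval.

up a minor seventh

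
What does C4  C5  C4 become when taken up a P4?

F4 F5 F4

A perfect fourth up from C4 gives F4.
C5 up a perfect fourth is F5.
A perfect fourth up from C4 gives F4.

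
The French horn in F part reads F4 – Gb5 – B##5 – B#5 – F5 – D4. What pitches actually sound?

Bb3 Cb5 E##5 E#5 Bb4 G3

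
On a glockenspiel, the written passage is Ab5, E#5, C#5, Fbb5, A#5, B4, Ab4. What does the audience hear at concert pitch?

Ab7 E#7 C#7 Fbb7 A#7 B6 Ab6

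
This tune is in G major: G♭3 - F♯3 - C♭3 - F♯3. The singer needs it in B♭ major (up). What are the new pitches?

Bbb3 A3 Ebb3 A3

From G up to B♭ is a minor third; apply that to each pitch.
Gb3 → Bbb3
F#3 → A3
Cb3 → Ebb3
F#3 → A3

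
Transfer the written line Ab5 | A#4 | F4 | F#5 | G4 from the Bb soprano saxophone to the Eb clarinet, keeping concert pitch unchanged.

Eb5 E#4 C4 C#5 D4

First find concert pitch: the Bb soprano saxophone sounds a major second below written, so Ab5 A#4 F4 F#5 G4 sounds Gb5 G#4 Eb4 E5 F4.
Then write for Eb clarinet: it sounds a minor third above written, so the part must be a minor third below concert.
Gb5 → Eb5
G#4 → E#4
Eb4 → C4
E5 → C#5
F4 → D4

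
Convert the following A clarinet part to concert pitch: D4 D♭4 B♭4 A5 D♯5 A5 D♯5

The A clarinet sounds a minor third below written, so transpose each written note down a minor third.
D4 becomes B3
Db4 becomes Bb3
Bb4 becomes G4
A5 becomes F#5
D#5 becomes B#4
A5 becomes F#5
D#5 becomes B#4

B3 Bb3 G4 F#5 B#4 F#5 B#4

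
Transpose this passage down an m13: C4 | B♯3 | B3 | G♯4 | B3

E2 D##2 D#2 B#2 D#2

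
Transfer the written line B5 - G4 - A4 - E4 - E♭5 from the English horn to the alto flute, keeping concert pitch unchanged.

A5 F4 G4 D4 Db5

First find concert pitch: the English horn sounds a perfect fifth below written, so B5 G4 A4 E4 E♭5 sounds E5 C4 D4 A3 Ab4.
Then write for alto flute: it sounds a perfect fourth below written, so the part must be a perfect fourth above concert.
E5 → A5
C4 → F4
D4 → G4
A3 → D4
Ab4 → Db5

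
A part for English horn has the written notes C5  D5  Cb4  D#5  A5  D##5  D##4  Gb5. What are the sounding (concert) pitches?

The English horn sounds a perfect fifth below written, so transpose each written note down a perfect fifth.
C5 gives F4
D5 gives G4
Cb4 gives Fb3
D#5 gives G#4
A5 gives D5
D##5 gives G##4
D##4 gives G##3
Gb5 gives Cb5

F4 G4 Fb3 G#4 D5 G##4 G##3 Cb5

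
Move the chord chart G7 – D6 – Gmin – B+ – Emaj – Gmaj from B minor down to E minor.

B minor down to E minor is a perfect fifth; each chord root moves by that interval while the quality stays the same.
G7: root G down a perfect fifth → C, giving C7.
D6: root D down a perfect fifth → G, giving G6.
Gmin: root G down a perfect fifth → C, giving Cmin.
B+: root B down a perfect fifth → E, giving E+.
Emaj: root E down a perfect fifth → A, giving Amaj.
Gmaj: root G down a perfect fifth → C, giving Cmaj.

C7 G6 Cmin E+ Amaj Cmaj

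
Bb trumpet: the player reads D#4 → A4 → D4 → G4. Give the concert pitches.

C#4 G4 C4 F4

The Bb trumpet sounds a major second below written, so transpose each written note down a major second.
D#4 gives C#4
A4 gives G4
D4 gives C4
G4 gives F4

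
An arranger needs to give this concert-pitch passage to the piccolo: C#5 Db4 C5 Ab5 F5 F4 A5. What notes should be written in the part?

C#4 Db3 C4 Ab4 F4 F3 A4

The piccolo sounds a perfect octave above written, so the written part must be a perfect octave below concert — transpose each note down.
C#5 to C#4
Db4 to Db3
C5 to C4
Ab5 to Ab4
F5 to F4
F4 to F3
A5 to A4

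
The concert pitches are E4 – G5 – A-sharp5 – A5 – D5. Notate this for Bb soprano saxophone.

Written C4 sounds as Bb3 on the Bb soprano saxophone, so concert pitches are written a major second up.
E4 becomes F#4
G5 becomes A5
A#5 becomes B#5
A5 becomes B5
D5 becomes E5

F#4 A5 B#5 B5 E5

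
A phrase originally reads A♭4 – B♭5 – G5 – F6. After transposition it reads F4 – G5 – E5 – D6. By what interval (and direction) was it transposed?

down a minor third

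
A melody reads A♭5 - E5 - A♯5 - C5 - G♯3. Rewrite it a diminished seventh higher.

Ab5 becomes Gbb6
E5 becomes Db6
A#5 becomes G6
C5 becomes Bbb5
G#3 becomes F4

Gbb6 Db6 G6 Bbb5 F4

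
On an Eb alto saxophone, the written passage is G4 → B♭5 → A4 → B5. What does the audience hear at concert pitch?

Written C4 on the Eb alto saxophone sounds as Eb3, a major sixth lower; apply that shift to every note.
G4 to Bb3
Bb5 to Db5
A4 to C4
B5 to D5

Bb3 Db5 C4 D5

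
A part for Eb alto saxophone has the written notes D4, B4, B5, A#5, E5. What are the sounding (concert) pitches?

F3 D4 D5 C#5 G4

Written C4 on the Eb alto saxophone sounds as Eb3, a major sixth lower; apply that shift to every note.
D4 -> F3
B4 -> D4
B5 -> D5
A#5 -> C#5
E5 -> G4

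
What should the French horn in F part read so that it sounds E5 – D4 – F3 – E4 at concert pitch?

B5 A4 C4 B4

Written C4 sounds as F3 on the French horn in F, so concert pitches are written a perfect fifth up.
E5 to B5
D4 to A4
F3 to C4
E4 to B4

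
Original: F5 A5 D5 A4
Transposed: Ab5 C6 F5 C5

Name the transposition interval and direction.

up a minor third

Take the first pair: F5 → Ab5. F to A spans 3 letter names, so the interval is some kind of third.
F5 to Ab5 is 3 semitones, which makes it a minor third; the second version is higher, so the direction is up.
Checking another pair — A4 → C5 — gives the same interval.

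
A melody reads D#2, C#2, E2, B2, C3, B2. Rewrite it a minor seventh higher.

C#3 B2 D3 A3 Bb3 A3

D#2 becomes C#3
C#2 becomes B2
E2 becomes D3
B2 becomes A3
C3 becomes Bb3
B2 becomes A3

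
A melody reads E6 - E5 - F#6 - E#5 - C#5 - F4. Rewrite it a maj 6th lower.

G5 G4 A5 G#4 E4 Ab3

E6 to G5
E5 to G4
F#6 to A5
E#5 to G#4
C#5 to E4
F4 to Ab3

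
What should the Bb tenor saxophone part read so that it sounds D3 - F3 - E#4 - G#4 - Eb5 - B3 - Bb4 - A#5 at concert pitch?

Written C4 sounds as Bb2 on the Bb tenor saxophone, so concert pitches are written a major ninth up.
D3 -> E4
F3 -> G4
E#4 -> F##5
G#4 -> A#5
Eb5 -> F6
B3 -> C#5
Bb4 -> C6
A#5 -> B#6

E4 G4 F##5 A#5 F6 C#5 C6 B#6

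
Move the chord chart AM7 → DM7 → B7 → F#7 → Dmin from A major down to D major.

DM7 GM7 E7 B7 Gmin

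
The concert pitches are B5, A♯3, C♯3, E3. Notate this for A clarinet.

D6 C#4 E3 G3

Written C4 sounds as A3 on the A clarinet, so concert pitches are written a minor third up.
B5 → D6
A#3 → C#4
C#3 → E3
E3 → G3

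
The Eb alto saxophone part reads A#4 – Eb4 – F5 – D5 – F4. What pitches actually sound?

The Eb alto saxophone sounds a major sixth below written, so transpose each written note down a major sixth.
A#4 → C#4
Eb4 → Gb3
F5 → Ab4
D5 → F4
F4 → Ab3

C#4 Gb3 Ab4 F4 Ab3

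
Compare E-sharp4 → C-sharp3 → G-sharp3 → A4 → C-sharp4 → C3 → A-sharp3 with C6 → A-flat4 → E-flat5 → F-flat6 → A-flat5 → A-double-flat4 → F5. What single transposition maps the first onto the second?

Take the first pair: E#4 → C6. E to C spans 13 letter names, so the interval is some kind of thirteenth.
E#4 to C6 is 19 semitones, which makes it a diminished thirteenth; the second version is higher, so the direction is up.
Checking another pair — A#3 → F5 — gives the same interval.

up a diminished thirteenth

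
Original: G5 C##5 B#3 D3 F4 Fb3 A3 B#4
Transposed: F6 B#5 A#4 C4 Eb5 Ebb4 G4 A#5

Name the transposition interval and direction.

Take the first pair: G5 → F6. G to F spans 7 letter names, so the interval is some kind of seventh.
G5 to F6 is 10 semitones, which makes it a minor seventh; the second version is higher, so the direction is up.
Checking another pair — B#4 → A#5 — gives the same interval.

up a minor seventh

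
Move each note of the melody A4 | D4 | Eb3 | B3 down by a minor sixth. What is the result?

A4: a sixth down reaches C, and 8 semitones makes it C#4.
D4: a sixth down reaches F, and 8 semitones makes it F#3.
Eb3 down a minor sixth is G2.
B3 down a minor sixth is D#3.

C#4 F#3 G2 D#3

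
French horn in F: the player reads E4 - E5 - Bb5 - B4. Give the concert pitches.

The French horn in F sounds a perfect fifth below written, so transpose each written note down a perfect fifth.
E4 to A3
E5 to A4
Bb5 to Eb5
B4 to E4

A3 A4 Eb5 E4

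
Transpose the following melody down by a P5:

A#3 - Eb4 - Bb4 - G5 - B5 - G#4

D#3 Ab3 Eb4 C5 E5 C#4

A#3 to D#3
Eb4 to Ab3
Bb4 to Eb4
G5 to C5
B5 to E5
G#4 to C#4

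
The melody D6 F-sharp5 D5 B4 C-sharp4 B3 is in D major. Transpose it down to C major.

D major to C major down is a major second, so every note moves down by that interval.
D6 becomes C6
F#5 becomes E5
D5 becomes C5
B4 becomes A4
C#4 becomes B3
B3 becomes A3

C6 E5 C5 A4 B3 A3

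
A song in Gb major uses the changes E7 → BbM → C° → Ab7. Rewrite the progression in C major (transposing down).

A#7 EM F#° D7

Gb major down to C major is a diminished fifth; each chord root moves by that interval while the quality stays the same.
E7: root E down a diminished fifth → A#, giving A#7.
BbM: root Bb down a diminished fifth → E, giving EM.
C°: root C down a diminished fifth → F#, giving F#°.
Ab7: root Ab down a diminished fifth → D, giving D7.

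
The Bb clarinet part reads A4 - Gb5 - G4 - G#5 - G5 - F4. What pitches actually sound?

G4 Fb5 F4 F#5 F5 Eb4

Written C4 on the Bb clarinet sounds as Bb3, a major second lower; apply that shift to every note.
A4 to G4
Gb5 to Fb5
G4 to F4
G#5 to F#5
G5 to F5
F4 to Eb4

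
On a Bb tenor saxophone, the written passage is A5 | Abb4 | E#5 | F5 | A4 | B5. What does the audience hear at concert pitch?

G4 Gbb3 D#4 Eb4 G3 A4

Written C4 on the Bb tenor saxophone sounds as Bb2, a major ninth lower; apply that shift to every note.
A5 to G4
Abb4 to Gbb3
E#5 to D#4
F5 to Eb4
A4 to G3
B5 to A4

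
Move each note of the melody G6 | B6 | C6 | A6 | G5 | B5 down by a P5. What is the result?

C6 E6 F5 D6 C5 E5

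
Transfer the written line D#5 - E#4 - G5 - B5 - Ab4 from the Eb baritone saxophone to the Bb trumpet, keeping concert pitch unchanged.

G#3 A#2 C4 E4 Db3

First find concert pitch: the Eb baritone saxophone sounds a major thirteenth below written, so D#5 E#4 G5 B5 Ab4 sounds F#3 G#2 Bb3 D4 Cb3.
Then write for Bb trumpet: it sounds a major second below written, so the part must be a major second above concert.
F#3 → G#3
G#2 → A#2
Bb3 → C4
D4 → E4
Cb3 → Db3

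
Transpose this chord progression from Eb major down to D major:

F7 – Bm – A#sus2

E7 A#m G##sus2

Eb major down to D major is a minor second; each chord root moves by that interval while the quality stays the same.
F7: root F down a minor second → E, giving E7.
Bm: root B down a minor second → A#, giving A#m.
A#sus2: root A# down a minor second → G##, giving G##sus2.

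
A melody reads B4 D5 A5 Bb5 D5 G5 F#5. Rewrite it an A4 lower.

F4 Ab4 Eb5 Fb5 Ab4 Db5 C5

An augmented fourth down from B4 gives F4.
An augmented fourth down from D5 gives Ab4.
A5: a fourth down reaches E, and 6 semitones makes it Eb5.
Bb5 down an augmented fourth is Fb5.
D5 down an augmented fourth is Ab4.
G5: a fourth down reaches D, and 6 semitones makes it Db5.
An augmented fourth down from F#5 gives C5.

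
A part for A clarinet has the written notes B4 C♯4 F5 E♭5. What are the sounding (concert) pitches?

G#4 A#3 D5 C5

The A clarinet sounds a minor third below written, so transpose each written note down a minor third.
B4 becomes G#4
C#4 becomes A#3
F5 becomes D5
Eb5 becomes C5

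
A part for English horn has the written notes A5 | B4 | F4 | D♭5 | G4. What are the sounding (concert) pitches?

Written C4 on the English horn sounds as F3, a perfect fifth lower; apply that shift to every note.
A5 gives D5
B4 gives E4
F4 gives Bb3
Db5 gives Gb4
G4 gives C4

D5 E4 Bb3 Gb4 C4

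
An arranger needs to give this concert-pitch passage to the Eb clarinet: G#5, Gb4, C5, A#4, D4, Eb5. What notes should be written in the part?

The Eb clarinet sounds a minor third above written, so the written part must be a minor third below concert — transpose each note down.
G#5 → E#5
Gb4 → Eb4
C5 → A4
A#4 → F##4
D4 → B3
Eb5 → C5

E#5 Eb4 A4 F##4 B3 C5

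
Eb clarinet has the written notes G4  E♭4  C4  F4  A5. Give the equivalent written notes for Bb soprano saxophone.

C5 Ab4 F4 Bb4 D6

First find concert pitch: the Eb clarinet sounds a minor third above written, so G4 E♭4 C4 F4 A5 sounds Bb4 Gb4 Eb4 Ab4 C6.
Then write for Bb soprano saxophone: it sounds a major second below written, so the part must be a major second above concert.
Bb4 → C5
Gb4 → Ab4
Eb4 → F4
Ab4 → Bb4
C6 → D6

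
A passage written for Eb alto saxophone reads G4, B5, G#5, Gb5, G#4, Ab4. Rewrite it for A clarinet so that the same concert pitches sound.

Db4 F5 D5 Dbb5 D4 Ebb4

First find concert pitch: the Eb alto saxophone sounds a major sixth below written, so G4 B5 G#5 Gb5 G#4 Ab4 sounds Bb3 D5 B4 Bbb4 B3 Cb4.
Then write for A clarinet: it sounds a minor third below written, so the part must be a minor third above concert.
Bb3 → Db4
D5 → F5
B4 → D5
Bbb4 → Dbb5
B3 → D4
Cb4 → Ebb4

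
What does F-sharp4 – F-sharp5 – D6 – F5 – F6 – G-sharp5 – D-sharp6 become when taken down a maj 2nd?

E4 E5 C6 Eb5 Eb6 F#5 C#6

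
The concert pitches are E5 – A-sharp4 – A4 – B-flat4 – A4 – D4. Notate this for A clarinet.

The A clarinet sounds a minor third below written, so the written part must be a minor third above concert — transpose each note up.
E5 to G5
A#4 to C#5
A4 to C5
Bb4 to Db5
A4 to C5
D4 to F4

G5 C#5 C5 Db5 C5 F4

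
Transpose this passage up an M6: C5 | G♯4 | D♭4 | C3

A5 E#5 Bb4 A3

A major sixth up from C5 gives A5.
G#4 up a major sixth is E#5.
A major sixth up from Db4 gives Bb4.
A major sixth up from C3 gives A3.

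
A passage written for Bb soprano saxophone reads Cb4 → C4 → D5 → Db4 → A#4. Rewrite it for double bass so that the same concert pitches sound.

Bbb4 Bb4 C6 Cb5 G#5

First find concert pitch: the Bb soprano saxophone sounds a major second below written, so Cb4 C4 D5 Db4 A#4 sounds Bbb3 Bb3 C5 Cb4 G#4.
Then write for double bass: it sounds a perfect octave below written, so the part must be a perfect octave above concert.
Bbb3 → Bbb4
Bb3 → Bb4
C5 → C6
Cb4 → Cb5
G#4 → G#5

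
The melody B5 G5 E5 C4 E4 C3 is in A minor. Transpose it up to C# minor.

D#6 B5 G#5 E4 G#4 E3

From A up to C# is a major third; apply that to each pitch.
B5 → D#6
G5 → B5
E5 → G#5
C4 → E4
E4 → G#4
C3 → E3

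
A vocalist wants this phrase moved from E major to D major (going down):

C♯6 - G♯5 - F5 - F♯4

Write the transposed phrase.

From E down to D is a major second; apply that to each pitch.
C#6 gives B5
G#5 gives F#5
F5 gives Eb5
F#4 gives E4

B5 F#5 Eb5 E4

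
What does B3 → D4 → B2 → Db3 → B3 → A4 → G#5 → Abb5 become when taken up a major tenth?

D#5 F#5 D#4 F4 D#5 C#6 B#6 Cb7

B3 becomes D#5
D4 becomes F#5
B2 becomes D#4
Db3 becomes F4
B3 becomes D#5
A4 becomes C#6
G#5 becomes B#6
Abb5 becomes Cb7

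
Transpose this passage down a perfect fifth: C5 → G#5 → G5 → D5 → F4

F4 C#5 C5 G4 Bb3

C5 gives F4
G#5 gives C#5
G5 gives C5
D5 gives G4
F4 gives Bb3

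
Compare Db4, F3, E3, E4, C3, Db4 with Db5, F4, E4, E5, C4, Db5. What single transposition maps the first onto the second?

up a perfect octave

Take the first pair: Db4 → Db5. D to D spans 8 letter names, so the interval is some kind of octave.
Db4 to Db5 is 12 semitones, which makes it a perfect octave; the second version is higher, so the direction is up.
Checking another pair — Db4 → Db5 — gives the same interval.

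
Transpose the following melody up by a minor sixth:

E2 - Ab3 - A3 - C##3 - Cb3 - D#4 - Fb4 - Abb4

C3 Fb4 F4 A#3 Abb3 B4 Dbb5 Fbb5

E2: a sixth up reaches C, and 8 semitones makes it C3.
Ab3: a sixth up reaches F, and 8 semitones makes it Fb4.
A3: a sixth up reaches F, and 8 semitones makes it F4.
C##3 up a minor sixth is A#3.
A minor sixth up from Cb3 gives Abb3.
A minor sixth up from D#4 gives B4.
Fb4: a sixth up reaches D, and 8 semitones makes it Dbb5.
A minor sixth up from Abb4 gives Fbb5.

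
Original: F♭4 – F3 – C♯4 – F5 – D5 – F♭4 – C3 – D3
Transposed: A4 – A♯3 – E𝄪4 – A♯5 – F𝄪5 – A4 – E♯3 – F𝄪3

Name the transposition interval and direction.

From Fb4 to A4 is 3 letter names — a third of some quality.
Fb4 to A4 is 5 semitones, which makes it an augmented third; the second version is higher, so the direction is up.
Checking another pair — D3 → F##3 — gives the same interval.

up an augmented third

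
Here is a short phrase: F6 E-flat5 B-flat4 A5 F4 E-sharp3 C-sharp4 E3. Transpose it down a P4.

F6 -> C6
Eb5 -> Bb4
Bb4 -> F4
A5 -> E5
F4 -> C4
E#3 -> B#2
C#4 -> G#3
E3 -> B2

C6 Bb4 F4 E5 C4 B#2 G#3 B2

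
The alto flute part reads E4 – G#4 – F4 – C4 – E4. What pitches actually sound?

B3 D#4 C4 G3 B3

Written C4 on the alto flute sounds as G3, a perfect fourth lower; apply that shift to every note.
E4 gives B3
G#4 gives D#4
F4 gives C4
C4 gives G3
E4 gives B3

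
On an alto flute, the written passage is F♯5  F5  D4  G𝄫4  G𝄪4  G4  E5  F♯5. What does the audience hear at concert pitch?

C#5 C5 A3 Dbb4 D##4 D4 B4 C#5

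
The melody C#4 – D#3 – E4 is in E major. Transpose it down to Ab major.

E major to Ab major down is an augmented fifth, so every note moves down by that interval.
C#4 gives F3
D#3 gives G2
E4 gives Ab3

F3 G2 Ab3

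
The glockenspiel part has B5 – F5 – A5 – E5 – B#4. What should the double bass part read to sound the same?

B8 F8 A8 E8 B#7

First find concert pitch: the glockenspiel sounds a perfect fifteenth above written, so B5 F5 A5 E5 B#4 sounds B7 F7 A7 E7 B#6.
Then write for double bass: it sounds a perfect octave below written, so the part must be a perfect octave above concert.
B7 → B8
F7 → F8
A7 → A8
E7 → E8
B#6 → B#7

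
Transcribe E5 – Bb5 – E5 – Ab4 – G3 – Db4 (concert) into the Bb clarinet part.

F#5 C6 F#5 Bb4 A3 Eb4

The Bb clarinet sounds a major second below written, so the written part must be a major second above concert — transpose each note up.
E5 -> F#5
Bb5 -> C6
E5 -> F#5
Ab4 -> Bb4
G3 -> A3
Db4 -> Eb4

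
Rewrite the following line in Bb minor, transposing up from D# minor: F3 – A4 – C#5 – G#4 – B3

Dbb4 Fb5 Ab5 Eb5 Gb4

D# minor to Bb minor up is a diminished sixth, so every note moves up by that interval.
F3 gives Dbb4
A4 gives Fb5
C#5 gives Ab5
G#4 gives Eb5
B3 gives Gb4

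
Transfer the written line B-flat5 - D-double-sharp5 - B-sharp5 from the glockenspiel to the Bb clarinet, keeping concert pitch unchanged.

C8 E##7 C##8

First find concert pitch: the glockenspiel sounds a perfect fifteenth above written, so B-flat5 D-double-sharp5 B-sharp5 sounds Bb7 D##7 B#7.
Then write for Bb clarinet: it sounds a major second below written, so the part must be a major second above concert.
Bb7 → C8
D##7 → E##7
B#7 → C##8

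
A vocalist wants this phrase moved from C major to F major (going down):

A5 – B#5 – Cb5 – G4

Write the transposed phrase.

From C down to F is a perfect fifth; apply that to each pitch.
A5 -> D5
B#5 -> E#5
Cb5 -> Fb4
G4 -> C4

D5 E#5 Fb4 C4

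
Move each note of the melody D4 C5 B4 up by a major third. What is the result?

A major third up from D4 gives F#4.
C5: a third up reaches E, and 4 semitones makes it E5.
A major third up from B4 gives D#5.

F#4 E5 D#5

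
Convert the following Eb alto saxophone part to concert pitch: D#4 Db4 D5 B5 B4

F#3 Fb3 F4 D5 D4

The Eb alto saxophone sounds a major sixth below written, so transpose each written note down a major sixth.
D#4 becomes F#3
Db4 becomes Fb3
D5 becomes F4
B5 becomes D5
B4 becomes D4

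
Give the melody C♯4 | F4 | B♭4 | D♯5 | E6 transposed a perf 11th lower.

G#2 C3 F3 A#3 B4

C#4: an eleventh down reaches G, and 17 semitones makes it G#2.
F4: an eleventh down reaches C, and 17 semitones makes it C3.
Bb4 down a perfect eleventh is F3.
D#5 down a perfect eleventh is A#3.
E6: an eleventh down reaches B, and 17 semitones makes it B4.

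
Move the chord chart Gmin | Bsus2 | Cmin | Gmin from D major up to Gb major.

D major up to Gb major is a diminished fourth; each chord root moves by that interval while the quality stays the same.
Gmin: root G up a diminished fourth → Cb, giving Cbmin.
Bsus2: root B up a diminished fourth → Eb, giving Ebsus2.
Cmin: root C up a diminished fourth → Fb, giving Fbmin.
Gmin: root G up a diminished fourth → Cb, giving Cbmin.

Cbmin Ebsus2 Fbmin Cbmin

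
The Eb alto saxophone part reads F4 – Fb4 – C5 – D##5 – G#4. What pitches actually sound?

Ab3 Abb3 Eb4 F##4 B3

Written C4 on the Eb alto saxophone sounds as Eb3, a major sixth lower; apply that shift to every note.
F4 gives Ab3
Fb4 gives Abb3
C5 gives Eb4
D##5 gives F##4
G#4 gives B3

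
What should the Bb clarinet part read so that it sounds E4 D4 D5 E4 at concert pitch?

Written C4 sounds as Bb3 on the Bb clarinet, so concert pitches are written a major second up.
E4 to F#4
D4 to E4
D5 to E5
E4 to F#4

F#4 E4 E5 F#4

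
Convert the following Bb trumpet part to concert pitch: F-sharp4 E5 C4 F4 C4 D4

The Bb trumpet sounds a major second below written, so transpose each written note down a major second.
F#4 to E4
E5 to D5
C4 to Bb3
F4 to Eb4
C4 to Bb3
D4 to C4

E4 D5 Bb3 Eb4 Bb3 C4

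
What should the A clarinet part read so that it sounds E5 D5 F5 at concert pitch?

G5 F5 Ab5

The A clarinet sounds a minor third below written, so the written part must be a minor third above concert — transpose each note up.
E5 -> G5
D5 -> F5
F5 -> Ab5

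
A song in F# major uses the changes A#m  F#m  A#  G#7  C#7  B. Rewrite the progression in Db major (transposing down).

Fm Dbm F Eb7 Ab7 Gb

F# major down to Db major is an augmented third; each chord root moves by that interval while the quality stays the same.
A#m: root A# down an augmented third → F, giving Fm.
F#m: root F# down an augmented third → Db, giving Dbm.
A#: root A# down an augmented third → F, giving F.
G#7: root G# down an augmented third → Eb, giving Eb7.
C#7: root C# down an augmented third → Ab, giving Ab7.
B: root B down an augmented third → Gb, giving Gb.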